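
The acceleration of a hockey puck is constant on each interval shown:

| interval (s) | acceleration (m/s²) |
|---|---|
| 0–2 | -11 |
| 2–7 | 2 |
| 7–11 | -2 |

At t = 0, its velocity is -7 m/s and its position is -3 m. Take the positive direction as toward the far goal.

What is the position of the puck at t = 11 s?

On each constant-a segment, Δv = aΔt and Δx = v₀Δt + ½aΔt²; chain segment to segment.
0–2 s: v starts -7 m/s; Δx = -7·2 + ½·-11·2² = -36 m; v ends -29 m/s.
2–7 s: v starts -29 m/s; Δx = -29·5 + ½·2·5² = -120 m; v ends -19 m/s.
7–11 s: v starts -19 m/s; Δx = -19·4 + ½·-2·4² = -92 m; v ends -27 m/s.
x(11) = -3 + Σ Δx = -251 m.

-251 m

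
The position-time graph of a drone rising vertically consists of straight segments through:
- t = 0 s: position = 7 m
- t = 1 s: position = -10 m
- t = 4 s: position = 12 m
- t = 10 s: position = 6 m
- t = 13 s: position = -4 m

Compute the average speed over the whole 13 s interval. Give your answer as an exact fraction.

55/13 m/s

Average speed = (total path length)/(elapsed time); on a piecewise-linear x-t graph the path length is Σ|Δx|.
0–1 s: |Δx| = |-10 − 7| = 17 m
1–4 s: |Δx| = |12 − -10| = 22 m
4–10 s: |Δx| = |6 − 12| = 6 m
10–13 s: |Δx| = |-4 − 6| = 10 m
Total path = 55 m; average speed = 55/13 = 55/13 m/s.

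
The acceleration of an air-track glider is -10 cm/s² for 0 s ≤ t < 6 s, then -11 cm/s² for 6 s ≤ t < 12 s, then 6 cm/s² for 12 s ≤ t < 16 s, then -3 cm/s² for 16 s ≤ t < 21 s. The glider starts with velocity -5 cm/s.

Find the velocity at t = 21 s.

Δv equals the area under the a-t graph; then v = v₀ + Δv.
0–6 s: -10 × 6 = -60 cm/s
6–12 s: -11 × 6 = -66 cm/s
12–16 s: 6 × 4 = 24 cm/s
16–21 s: -3 × 5 = -15 cm/s
Δv = -117 cm/s, so v(21) = -5 + (-117) = -122 cm/s.

-122 cm/s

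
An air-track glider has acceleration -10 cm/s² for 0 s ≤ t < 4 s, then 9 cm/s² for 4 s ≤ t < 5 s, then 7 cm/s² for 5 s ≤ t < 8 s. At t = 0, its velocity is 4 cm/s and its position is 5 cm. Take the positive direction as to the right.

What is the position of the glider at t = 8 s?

-140 cm

On each constant-a segment, Δv = aΔt and Δx = v₀Δt + ½aΔt²; chain segment to segment.
0–4 s: v starts 4 cm/s; Δx = 4·4 + ½·-10·4² = -64 cm; v ends -36 cm/s.
4–5 s: v starts -36 cm/s; Δx = -36·1 + ½·9·1² = -31.5 cm; v ends -27 cm/s.
5–8 s: v starts -27 cm/s; Δx = -27·3 + ½·7·3² = -49.5 cm; v ends -6 cm/s.
x(8) = 5 + Σ Δx = -140 cm.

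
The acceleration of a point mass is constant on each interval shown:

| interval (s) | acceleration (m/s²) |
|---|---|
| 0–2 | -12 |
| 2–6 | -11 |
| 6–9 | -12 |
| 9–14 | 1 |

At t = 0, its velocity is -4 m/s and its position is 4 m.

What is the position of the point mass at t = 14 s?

On each constant-a segment, Δv = aΔt and Δx = v₀Δt + ½aΔt²; chain segment to segment.
0–2 s: v starts -4 m/s; Δx = -4·2 + ½·-12·2² = -32 m; v ends -28 m/s.
2–6 s: v starts -28 m/s; Δx = -28·4 + ½·-11·4² = -200 m; v ends -72 m/s.
6–9 s: v starts -72 m/s; Δx = -72·3 + ½·-12·3² = -270 m; v ends -108 m/s.
9–14 s: v starts -108 m/s; Δx = -108·5 + ½·1·5² = -527.5 m; v ends -103 m/s.
x(14) = 4 + Σ Δx = -1025.5 m.

-1025.5 m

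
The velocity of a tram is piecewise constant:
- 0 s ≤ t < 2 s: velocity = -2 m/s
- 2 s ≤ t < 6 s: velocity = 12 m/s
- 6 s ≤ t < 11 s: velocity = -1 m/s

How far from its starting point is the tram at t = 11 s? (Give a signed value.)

39 m

Net displacement equals the area under the velocity-time graph (areas below the axis count negative).
0–2 s: -2 × 2 = -4 m
2–6 s: 12 × 4 = 48 m
6–11 s: -1 × 5 = -5 m
Net displacement = 39 m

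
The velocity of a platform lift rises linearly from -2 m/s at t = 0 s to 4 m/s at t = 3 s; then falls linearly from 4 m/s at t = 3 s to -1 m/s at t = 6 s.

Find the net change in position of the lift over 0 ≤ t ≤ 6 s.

Displacement is the signed area under the v-t curve.
0–3 s: ½(-2 + 4)(3) = 3 m
3–6 s: ½(4 + -1)(3) = 4.5 m
Net displacement = 7.5 m

7.5 m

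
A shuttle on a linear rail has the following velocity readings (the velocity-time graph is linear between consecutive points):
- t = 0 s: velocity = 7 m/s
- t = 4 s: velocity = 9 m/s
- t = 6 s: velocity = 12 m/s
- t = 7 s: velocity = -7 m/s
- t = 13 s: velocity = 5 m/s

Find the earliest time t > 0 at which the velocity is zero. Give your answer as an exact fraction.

v changes sign on 6–7 s (from 12 to -7); the graph is linear there, so v = 0 at t = 6 + (-12)·(7 − 6)/(-7 − 12) = 126/19 s.

t = 126/19 s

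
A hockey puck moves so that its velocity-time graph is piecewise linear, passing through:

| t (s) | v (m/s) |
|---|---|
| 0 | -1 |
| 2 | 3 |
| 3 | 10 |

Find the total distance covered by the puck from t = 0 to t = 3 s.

9 m

Total distance travelled is ∫|v| dt — sum the magnitudes of each area piece.
0–2 s: v = 0 at t = 0.5 s; triangle areas 0.25 + 2.25 = 2.5 m
2–3 s: |½(3 + 10)(1)| = 6.5 m
Total distance = 9 m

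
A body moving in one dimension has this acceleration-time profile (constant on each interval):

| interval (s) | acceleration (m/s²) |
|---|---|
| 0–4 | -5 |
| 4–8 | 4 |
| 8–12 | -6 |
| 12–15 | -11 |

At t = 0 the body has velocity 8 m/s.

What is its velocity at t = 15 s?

-53 m/s

Δv equals the area under the a-t graph; then v = v₀ + Δv.
0–4 s: -5 × 4 = -20 m/s
4–8 s: 4 × 4 = 16 m/s
8–12 s: -6 × 4 = -24 m/s
12–15 s: -11 × 3 = -33 m/s
Δv = -61 m/s, so v(15) = 8 + (-61) = -53 m/s.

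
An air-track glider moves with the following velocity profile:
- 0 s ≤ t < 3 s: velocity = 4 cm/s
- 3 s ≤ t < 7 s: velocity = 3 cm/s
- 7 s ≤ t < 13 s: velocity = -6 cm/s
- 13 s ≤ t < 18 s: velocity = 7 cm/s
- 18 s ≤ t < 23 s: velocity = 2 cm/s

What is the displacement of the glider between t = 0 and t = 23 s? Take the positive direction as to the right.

33 cm

Displacement is the signed area under the v-t curve.
0–3 s: 4 × 3 = 12 cm
3–7 s: 3 × 4 = 12 cm
7–13 s: -6 × 6 = -36 cm
13–18 s: 7 × 5 = 35 cm
18–23 s: 2 × 5 = 10 cm
Net displacement = 33 cm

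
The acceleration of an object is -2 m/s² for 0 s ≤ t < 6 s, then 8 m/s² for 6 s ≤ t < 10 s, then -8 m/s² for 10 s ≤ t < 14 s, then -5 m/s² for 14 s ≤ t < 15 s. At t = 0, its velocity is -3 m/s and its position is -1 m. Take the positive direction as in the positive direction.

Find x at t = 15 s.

-64.5 m

On each constant-a segment, Δv = aΔt and Δx = v₀Δt + ½aΔt²; chain segment to segment.
0–6 s: v starts -3 m/s; Δx = -3·6 + ½·-2·6² = -54 m; v ends -15 m/s.
6–10 s: v starts -15 m/s; Δx = -15·4 + ½·8·4² = 4 m; v ends 17 m/s.
10–14 s: v starts 17 m/s; Δx = 17·4 + ½·-8·4² = 4 m; v ends -15 m/s.
14–15 s: v starts -15 m/s; Δx = -15·1 + ½·-5·1² = -17.5 m; v ends -20 m/s.
x(15) = -1 + Σ Δx = -64.5 m.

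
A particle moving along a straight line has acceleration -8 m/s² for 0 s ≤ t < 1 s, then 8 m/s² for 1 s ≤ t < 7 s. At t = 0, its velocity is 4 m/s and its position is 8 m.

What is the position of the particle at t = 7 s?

On each constant-a segment, Δv = aΔt and Δx = v₀Δt + ½aΔt²; chain segment to segment.
0–1 s: v starts 4 m/s; Δx = 4·1 + ½·-8·1² = 0 m; v ends -4 m/s.
1–7 s: v starts -4 m/s; Δx = -4·6 + ½·8·6² = 120 m; v ends 44 m/s.
x(7) = 8 + Σ Δx = 128 m.

128 m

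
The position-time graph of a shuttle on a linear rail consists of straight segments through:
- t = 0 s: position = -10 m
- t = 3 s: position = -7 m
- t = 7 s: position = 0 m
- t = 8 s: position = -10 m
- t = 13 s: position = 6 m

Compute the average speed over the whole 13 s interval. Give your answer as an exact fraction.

Average speed = (total path length)/(elapsed time); on a piecewise-linear x-t graph the path length is Σ|Δx|.
0–3 s: |Δx| = |-7 − -10| = 3 m
3–7 s: |Δx| = |0 − -7| = 7 m
7–8 s: |Δx| = |-10 − 0| = 10 m
8–13 s: |Δx| = |6 − -10| = 16 m
Total path = 36 m; average speed = 36/13 = 36/13 m/s.

36/13 m/s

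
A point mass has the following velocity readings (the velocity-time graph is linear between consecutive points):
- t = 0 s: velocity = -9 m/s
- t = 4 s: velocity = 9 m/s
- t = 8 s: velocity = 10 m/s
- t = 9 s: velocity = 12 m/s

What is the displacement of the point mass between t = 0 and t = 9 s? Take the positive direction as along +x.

Net displacement equals the area under the velocity-time graph (areas below the axis count negative).
0–4 s: ½(-9 + 9)(4) = 0 m
4–8 s: ½(9 + 10)(4) = 38 m
8–9 s: ½(10 + 12)(1) = 11 m
Net displacement = 49 m

49 m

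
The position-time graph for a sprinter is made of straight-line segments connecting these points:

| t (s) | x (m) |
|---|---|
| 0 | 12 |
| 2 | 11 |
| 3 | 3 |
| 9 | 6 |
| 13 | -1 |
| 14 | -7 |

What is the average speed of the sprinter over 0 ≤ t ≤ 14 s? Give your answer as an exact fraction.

25/14 m/s

Average speed = (total path length)/(elapsed time); on a piecewise-linear x-t graph the path length is Σ|Δx|.
0–2 s: |Δx| = |11 − 12| = 1 m
2–3 s: |Δx| = |3 − 11| = 8 m
3–9 s: |Δx| = |6 − 3| = 3 m
9–13 s: |Δx| = |-1 − 6| = 7 m
13–14 s: |Δx| = |-7 − -1| = 6 m
Total path = 25 m; average speed = 25/14 = 25/14 m/s.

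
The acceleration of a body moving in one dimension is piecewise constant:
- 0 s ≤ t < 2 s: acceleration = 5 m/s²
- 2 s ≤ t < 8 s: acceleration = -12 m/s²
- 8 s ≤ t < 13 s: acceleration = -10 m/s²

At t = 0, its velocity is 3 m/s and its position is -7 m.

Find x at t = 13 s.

-549 m

On each constant-a segment, Δv = aΔt and Δx = v₀Δt + ½aΔt²; chain segment to segment.
0–2 s: v starts 3 m/s; Δx = 3·2 + ½·5·2² = 16 m; v ends 13 m/s.
2–8 s: v starts 13 m/s; Δx = 13·6 + ½·-12·6² = -138 m; v ends -59 m/s.
8–13 s: v starts -59 m/s; Δx = -59·5 + ½·-10·5² = -420 m; v ends -109 m/s.
x(13) = -7 + Σ Δx = -549 m.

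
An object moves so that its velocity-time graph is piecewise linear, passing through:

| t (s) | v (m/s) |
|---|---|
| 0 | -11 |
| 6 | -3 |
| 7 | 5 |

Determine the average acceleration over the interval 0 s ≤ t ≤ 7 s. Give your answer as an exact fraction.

Average acceleration = Δv/Δt = (5 − -11)/(7 − 0) = 16/7 m/s².

16/7 m/s²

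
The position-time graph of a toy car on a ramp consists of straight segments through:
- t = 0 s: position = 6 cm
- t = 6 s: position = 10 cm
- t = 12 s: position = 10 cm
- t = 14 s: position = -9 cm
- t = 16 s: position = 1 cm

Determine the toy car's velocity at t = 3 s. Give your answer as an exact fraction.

Velocity is the slope of the x-t graph on 0–6 s: (10 − 6)/(6 − 0) = 2/3 cm/s.

2/3 cm/s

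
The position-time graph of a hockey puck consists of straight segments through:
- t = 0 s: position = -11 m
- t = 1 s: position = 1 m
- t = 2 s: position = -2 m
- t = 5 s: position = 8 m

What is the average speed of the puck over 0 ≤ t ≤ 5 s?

Average speed = (total path length)/(elapsed time); on a piecewise-linear x-t graph the path length is Σ|Δx|.
0–1 s: |Δx| = |1 − -11| = 12 m
1–2 s: |Δx| = |-2 − 1| = 3 m
2–5 s: |Δx| = |8 − -2| = 10 m
Total path = 25 m; average speed = 25/5 = 5 m/s.

5 m/s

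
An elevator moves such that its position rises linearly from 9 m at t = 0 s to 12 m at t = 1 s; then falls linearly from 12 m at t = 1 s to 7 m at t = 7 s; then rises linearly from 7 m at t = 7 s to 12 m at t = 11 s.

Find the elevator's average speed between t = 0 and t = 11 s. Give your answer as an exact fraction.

13/11 m/s

Average speed = (total path length)/(elapsed time); on a piecewise-linear x-t graph the path length is Σ|Δx|.
0–1 s: |Δx| = |12 − 9| = 3 m
1–7 s: |Δx| = |7 − 12| = 5 m
7–11 s: |Δx| = |12 − 7| = 5 m
Total path = 13 m; average speed = 13/11 = 13/11 m/s.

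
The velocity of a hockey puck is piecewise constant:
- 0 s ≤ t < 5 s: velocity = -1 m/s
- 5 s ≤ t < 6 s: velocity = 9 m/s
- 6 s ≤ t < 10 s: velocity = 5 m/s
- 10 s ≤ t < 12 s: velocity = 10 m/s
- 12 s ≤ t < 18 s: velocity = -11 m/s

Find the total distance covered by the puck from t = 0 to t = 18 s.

Distance (not displacement) is the total path length: add the absolute areas under v-t.
0–5 s: |-1| × 5 = 5 m
5–6 s: |9| × 1 = 9 m
6–10 s: |5| × 4 = 20 m
10–12 s: |10| × 2 = 20 m
12–18 s: |-11| × 6 = 66 m
Total distance = 120 m

120 m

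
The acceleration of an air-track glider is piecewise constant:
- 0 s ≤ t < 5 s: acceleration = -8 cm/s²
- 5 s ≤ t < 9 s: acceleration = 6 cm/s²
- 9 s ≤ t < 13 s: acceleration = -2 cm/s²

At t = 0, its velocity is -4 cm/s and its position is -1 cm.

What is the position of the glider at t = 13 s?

On each constant-a segment, Δv = aΔt and Δx = v₀Δt + ½aΔt²; chain segment to segment.
0–5 s: v starts -4 cm/s; Δx = -4·5 + ½·-8·5² = -120 cm; v ends -44 cm/s.
5–9 s: v starts -44 cm/s; Δx = -44·4 + ½·6·4² = -128 cm; v ends -20 cm/s.
9–13 s: v starts -20 cm/s; Δx = -20·4 + ½·-2·4² = -96 cm; v ends -28 cm/s.
x(13) = -1 + Σ Δx = -345 cm.

-345 cm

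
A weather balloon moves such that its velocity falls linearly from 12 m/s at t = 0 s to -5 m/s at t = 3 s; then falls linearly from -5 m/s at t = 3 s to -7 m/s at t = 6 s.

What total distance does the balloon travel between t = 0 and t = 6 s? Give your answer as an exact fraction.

Distance (not displacement) is the total path length: add the absolute areas under v-t.
0–3 s: v = 0 at t = 36/17 s; triangle areas 216/17 + 75/34 = 507/34 m
3–6 s: |½(-5 + -7)(3)| = 18 m
Total distance = 1119/34 m

1119/34 m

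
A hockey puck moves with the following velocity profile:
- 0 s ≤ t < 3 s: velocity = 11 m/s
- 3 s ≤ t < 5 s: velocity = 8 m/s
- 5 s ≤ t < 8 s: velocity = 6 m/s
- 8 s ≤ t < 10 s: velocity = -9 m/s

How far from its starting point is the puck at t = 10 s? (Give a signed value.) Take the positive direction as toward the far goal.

Net displacement equals the area under the velocity-time graph (areas below the axis count negative).
0–3 s: 11 × 3 = 33 m
3–5 s: 8 × 2 = 16 m
5–8 s: 6 × 3 = 18 m
8–10 s: -9 × 2 = -18 m
Net displacement = 49 m

49 m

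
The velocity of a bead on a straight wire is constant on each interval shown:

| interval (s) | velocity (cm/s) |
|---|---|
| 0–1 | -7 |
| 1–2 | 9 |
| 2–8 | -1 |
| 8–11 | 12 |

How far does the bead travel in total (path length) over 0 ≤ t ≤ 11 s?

58 cm

Distance (not displacement) is the total path length: add the absolute areas under v-t.
0–1 s: |-7| × 1 = 7 cm
1–2 s: |9| × 1 = 9 cm
2–8 s: |-1| × 6 = 6 cm
8–11 s: |12| × 3 = 36 cm
Total distance = 58 cm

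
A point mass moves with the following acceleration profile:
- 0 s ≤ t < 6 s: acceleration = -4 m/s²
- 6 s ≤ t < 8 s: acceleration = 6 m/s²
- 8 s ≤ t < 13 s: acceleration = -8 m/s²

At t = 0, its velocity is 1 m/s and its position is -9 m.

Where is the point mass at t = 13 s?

On each constant-a segment, Δv = aΔt and Δx = v₀Δt + ½aΔt²; chain segment to segment.
0–6 s: v starts 1 m/s; Δx = 1·6 + ½·-4·6² = -66 m; v ends -23 m/s.
6–8 s: v starts -23 m/s; Δx = -23·2 + ½·6·2² = -34 m; v ends -11 m/s.
8–13 s: v starts -11 m/s; Δx = -11·5 + ½·-8·5² = -155 m; v ends -51 m/s.
x(13) = -9 + Σ Δx = -264 m.

-264 m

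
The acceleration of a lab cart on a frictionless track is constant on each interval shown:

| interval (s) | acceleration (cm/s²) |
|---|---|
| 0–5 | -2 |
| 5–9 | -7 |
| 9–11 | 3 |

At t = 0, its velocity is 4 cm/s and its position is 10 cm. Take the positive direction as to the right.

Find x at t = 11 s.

-137 cm

On each constant-a segment, Δv = aΔt and Δx = v₀Δt + ½aΔt²; chain segment to segment.
0–5 s: v starts 4 cm/s; Δx = 4·5 + ½·-2·5² = -5 cm; v ends -6 cm/s.
5–9 s: v starts -6 cm/s; Δx = -6·4 + ½·-7·4² = -80 cm; v ends -34 cm/s.
9–11 s: v starts -34 cm/s; Δx = -34·2 + ½·3·2² = -62 cm; v ends -28 cm/s.
x(11) = 10 + Σ Δx = -137 cm.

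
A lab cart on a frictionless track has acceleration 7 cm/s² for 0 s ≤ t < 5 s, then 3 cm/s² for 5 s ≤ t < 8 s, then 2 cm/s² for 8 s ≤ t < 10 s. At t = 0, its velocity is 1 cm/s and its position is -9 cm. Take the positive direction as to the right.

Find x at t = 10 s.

On each constant-a segment, Δv = aΔt and Δx = v₀Δt + ½aΔt²; chain segment to segment.
0–5 s: v starts 1 cm/s; Δx = 1·5 + ½·7·5² = 92.5 cm; v ends 36 cm/s.
5–8 s: v starts 36 cm/s; Δx = 36·3 + ½·3·3² = 121.5 cm; v ends 45 cm/s.
8–10 s: v starts 45 cm/s; Δx = 45·2 + ½·2·2² = 94 cm; v ends 49 cm/s.
x(10) = -9 + Σ Δx = 299 cm.

299 cm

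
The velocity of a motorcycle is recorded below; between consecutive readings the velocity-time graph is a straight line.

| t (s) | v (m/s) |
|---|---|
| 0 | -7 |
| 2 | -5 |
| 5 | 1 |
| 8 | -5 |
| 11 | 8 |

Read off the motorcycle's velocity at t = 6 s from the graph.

-1 m/s

On 5–8 s the graph is linear from 1 to -5 m/s: v(6) = 1 + (-5 − 1)·(6 − 5)/(8 − 5) = -1 m/s.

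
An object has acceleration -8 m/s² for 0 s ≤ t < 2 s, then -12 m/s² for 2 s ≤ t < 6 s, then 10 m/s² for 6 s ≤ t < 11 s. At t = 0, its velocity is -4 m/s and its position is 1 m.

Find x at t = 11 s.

-414 m

On each constant-a segment, Δv = aΔt and Δx = v₀Δt + ½aΔt²; chain segment to segment.
0–2 s: v starts -4 m/s; Δx = -4·2 + ½·-8·2² = -24 m; v ends -20 m/s.
2–6 s: v starts -20 m/s; Δx = -20·4 + ½·-12·4² = -176 m; v ends -68 m/s.
6–11 s: v starts -68 m/s; Δx = -68·5 + ½·10·5² = -215 m; v ends -18 m/s.
x(11) = 1 + Σ Δx = -414 m.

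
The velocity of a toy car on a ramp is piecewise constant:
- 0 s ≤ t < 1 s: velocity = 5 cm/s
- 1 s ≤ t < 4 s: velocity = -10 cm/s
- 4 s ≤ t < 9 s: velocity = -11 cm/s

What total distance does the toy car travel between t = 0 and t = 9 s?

90 cm

Distance (not displacement) is the total path length: add the absolute areas under v-t.
0–1 s: |5| × 1 = 5 cm
1–4 s: |-10| × 3 = 30 cm
4–9 s: |-11| × 5 = 55 cm
Total distance = 90 cm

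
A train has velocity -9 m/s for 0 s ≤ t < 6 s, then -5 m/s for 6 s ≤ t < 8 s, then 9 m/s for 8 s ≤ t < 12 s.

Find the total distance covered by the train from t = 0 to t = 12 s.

Distance (not displacement) is the total path length: add the absolute areas under v-t.
0–6 s: |-9| × 6 = 54 m
6–8 s: |-5| × 2 = 10 m
8–12 s: |9| × 4 = 36 m
Total distance = 100 m

100 m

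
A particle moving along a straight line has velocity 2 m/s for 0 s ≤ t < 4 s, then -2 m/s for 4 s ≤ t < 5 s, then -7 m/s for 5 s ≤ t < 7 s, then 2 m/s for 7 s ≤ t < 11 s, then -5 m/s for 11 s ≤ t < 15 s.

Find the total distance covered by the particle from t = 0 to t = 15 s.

Distance (not displacement) is the total path length: add the absolute areas under v-t.
0–4 s: |2| × 4 = 8 m
4–5 s: |-2| × 1 = 2 m
5–7 s: |-7| × 2 = 14 m
7–11 s: |2| × 4 = 8 m
11–15 s: |-5| × 4 = 20 m
Total distance = 52 m

52 m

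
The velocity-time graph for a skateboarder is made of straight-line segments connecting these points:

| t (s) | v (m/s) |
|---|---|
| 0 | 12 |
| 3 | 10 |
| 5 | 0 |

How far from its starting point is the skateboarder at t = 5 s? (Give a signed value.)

43 m

Displacement is the signed area under the v-t curve.
0–3 s: ½(12 + 10)(3) = 33 m
3–5 s: ½(10 + 0)(2) = 10 m
Net displacement = 43 m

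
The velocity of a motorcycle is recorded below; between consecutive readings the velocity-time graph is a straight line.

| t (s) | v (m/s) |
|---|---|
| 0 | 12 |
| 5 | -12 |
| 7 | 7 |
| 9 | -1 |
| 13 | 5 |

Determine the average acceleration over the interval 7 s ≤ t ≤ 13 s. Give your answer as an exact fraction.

Average acceleration = Δv/Δt = (5 − 7)/(13 − 7) = -1/3 m/s².

-1/3 m/s²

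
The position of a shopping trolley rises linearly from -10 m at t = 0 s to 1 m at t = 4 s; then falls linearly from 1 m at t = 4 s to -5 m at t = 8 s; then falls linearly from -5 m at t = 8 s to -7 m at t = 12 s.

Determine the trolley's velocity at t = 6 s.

-1.5 m/s

Velocity is the slope of the x-t graph on 4–8 s: (-5 − 1)/(8 − 4) = -1.5 m/s.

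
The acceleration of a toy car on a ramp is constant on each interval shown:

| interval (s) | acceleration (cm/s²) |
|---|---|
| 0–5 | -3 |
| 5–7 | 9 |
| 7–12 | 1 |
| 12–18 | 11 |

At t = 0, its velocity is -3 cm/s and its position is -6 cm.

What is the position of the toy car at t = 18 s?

On each constant-a segment, Δv = aΔt and Δx = v₀Δt + ½aΔt²; chain segment to segment.
0–5 s: v starts -3 cm/s; Δx = -3·5 + ½·-3·5² = -52.5 cm; v ends -18 cm/s.
5–7 s: v starts -18 cm/s; Δx = -18·2 + ½·9·2² = -18 cm; v ends 0 cm/s.
7–12 s: v starts 0 cm/s; Δx = 0·5 + ½·1·5² = 12.5 cm; v ends 5 cm/s.
12–18 s: v starts 5 cm/s; Δx = 5·6 + ½·11·6² = 228 cm; v ends 71 cm/s.
x(18) = -6 + Σ Δx = 164 cm.

164 cm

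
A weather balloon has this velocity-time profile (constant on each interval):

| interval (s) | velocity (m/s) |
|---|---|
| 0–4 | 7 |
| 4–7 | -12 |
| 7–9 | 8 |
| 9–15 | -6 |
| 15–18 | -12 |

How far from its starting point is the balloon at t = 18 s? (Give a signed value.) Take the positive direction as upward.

-64 m

Net displacement equals the area under the velocity-time graph (areas below the axis count negative).
0–4 s: 7 × 4 = 28 m
4–7 s: -12 × 3 = -36 m
7–9 s: 8 × 2 = 16 m
9–15 s: -6 × 6 = -36 m
15–18 s: -12 × 3 = -36 m
Net displacement = -64 m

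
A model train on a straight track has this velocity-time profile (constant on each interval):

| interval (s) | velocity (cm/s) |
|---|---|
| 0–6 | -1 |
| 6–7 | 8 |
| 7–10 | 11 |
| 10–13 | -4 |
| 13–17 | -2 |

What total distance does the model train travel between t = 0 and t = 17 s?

Distance (not displacement) is the total path length: add the absolute areas under v-t.
0–6 s: |-1| × 6 = 6 cm
6–7 s: |8| × 1 = 8 cm
7–10 s: |11| × 3 = 33 cm
10–13 s: |-4| × 3 = 12 cm
13–17 s: |-2| × 4 = 8 cm
Total distance = 67 cm

67 cm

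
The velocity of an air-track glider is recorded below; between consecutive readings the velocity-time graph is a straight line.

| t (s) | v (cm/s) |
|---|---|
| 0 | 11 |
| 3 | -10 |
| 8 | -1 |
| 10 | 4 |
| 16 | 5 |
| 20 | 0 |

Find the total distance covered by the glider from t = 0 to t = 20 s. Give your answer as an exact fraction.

2929/35 cm

Distance (not displacement) is the total path length: add the absolute areas under v-t.
0–3 s: v = 0 at t = 11/7 s; triangle areas 121/14 + 50/7 = 221/14 cm
3–8 s: |½(-10 + -1)(5)| = 27.5 cm
8–10 s: v = 0 at t = 8.4 s; triangle areas 0.2 + 3.2 = 3.4 cm
10–16 s: |½(4 + 5)(6)| = 27 cm
16–20 s: |½(5 + 0)(4)| = 10 cm
Total distance = 2929/35 cm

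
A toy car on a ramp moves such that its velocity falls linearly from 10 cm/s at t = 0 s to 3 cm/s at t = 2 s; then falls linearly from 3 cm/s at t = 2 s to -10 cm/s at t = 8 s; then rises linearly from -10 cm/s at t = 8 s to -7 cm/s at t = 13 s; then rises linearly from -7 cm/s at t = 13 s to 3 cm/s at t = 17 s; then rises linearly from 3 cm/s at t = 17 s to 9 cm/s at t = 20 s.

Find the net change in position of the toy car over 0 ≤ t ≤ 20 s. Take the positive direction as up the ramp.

-40.5 cm

Net displacement equals the area under the velocity-time graph (areas below the axis count negative).
0–2 s: ½(10 + 3)(2) = 13 cm
2–8 s: ½(3 + -10)(6) = -21 cm
8–13 s: ½(-10 + -7)(5) = -42.5 cm
13–17 s: ½(-7 + 3)(4) = -8 cm
17–20 s: ½(3 + 9)(3) = 18 cm
Net displacement = -40.5 cm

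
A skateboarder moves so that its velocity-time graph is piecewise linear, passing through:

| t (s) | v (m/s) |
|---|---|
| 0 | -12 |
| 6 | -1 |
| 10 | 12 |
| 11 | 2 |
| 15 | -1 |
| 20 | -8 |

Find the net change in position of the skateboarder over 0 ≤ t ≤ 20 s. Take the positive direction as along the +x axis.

Displacement is the signed area under the v-t curve.
0–6 s: ½(-12 + -1)(6) = -39 m
6–10 s: ½(-1 + 12)(4) = 22 m
10–11 s: ½(12 + 2)(1) = 7 m
11–15 s: ½(2 + -1)(4) = 2 m
15–20 s: ½(-1 + -8)(5) = -22.5 m
Net displacement = -30.5 m

-30.5 m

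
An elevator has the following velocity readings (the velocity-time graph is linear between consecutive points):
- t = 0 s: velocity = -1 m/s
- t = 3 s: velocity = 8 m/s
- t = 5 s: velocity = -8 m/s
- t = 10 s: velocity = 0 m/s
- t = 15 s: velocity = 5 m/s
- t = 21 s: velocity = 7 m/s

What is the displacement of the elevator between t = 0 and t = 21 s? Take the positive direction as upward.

39 m

Displacement is the signed area under the v-t curve.
0–3 s: ½(-1 + 8)(3) = 10.5 m
3–5 s: ½(8 + -8)(2) = 0 m
5–10 s: ½(-8 + 0)(5) = -20 m
10–15 s: ½(0 + 5)(5) = 12.5 m
15–21 s: ½(5 + 7)(6) = 36 m
Net displacement = 39 m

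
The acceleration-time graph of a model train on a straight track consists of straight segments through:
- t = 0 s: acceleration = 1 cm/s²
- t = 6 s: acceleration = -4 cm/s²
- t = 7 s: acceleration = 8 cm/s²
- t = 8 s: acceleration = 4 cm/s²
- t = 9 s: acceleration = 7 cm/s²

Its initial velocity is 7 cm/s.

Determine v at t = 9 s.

11.5 cm/s

Δv equals the area under the a-t graph; then v = v₀ + Δv.
0–6 s: ½(1 + -4)(6) = -9 cm/s
6–7 s: ½(-4 + 8)(1) = 2 cm/s
7–8 s: ½(8 + 4)(1) = 6 cm/s
8–9 s: ½(4 + 7)(1) = 5.5 cm/s
Δv = 4.5 cm/s, so v(9) = 7 + (4.5) = 11.5 cm/s.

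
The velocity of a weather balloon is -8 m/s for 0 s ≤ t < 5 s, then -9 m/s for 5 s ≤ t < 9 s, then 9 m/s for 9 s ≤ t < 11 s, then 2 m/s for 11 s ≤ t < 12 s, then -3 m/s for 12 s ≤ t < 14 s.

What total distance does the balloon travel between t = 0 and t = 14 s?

Distance (not displacement) is the total path length: add the absolute areas under v-t.
0–5 s: |-8| × 5 = 40 m
5–9 s: |-9| × 4 = 36 m
9–11 s: |9| × 2 = 18 m
11–12 s: |2| × 1 = 2 m
12–14 s: |-3| × 2 = 6 m
Total distance = 102 m

102 m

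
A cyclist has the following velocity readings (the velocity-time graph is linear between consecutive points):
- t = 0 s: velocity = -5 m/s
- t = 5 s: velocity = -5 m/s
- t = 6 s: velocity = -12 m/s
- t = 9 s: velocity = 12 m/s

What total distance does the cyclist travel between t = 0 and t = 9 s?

51.5 m

Total distance travelled is ∫|v| dt — sum the magnitudes of each area piece.
0–5 s: |-5| × 5 = 25 m
5–6 s: |½(-5 + -12)(1)| = 8.5 m
6–9 s: v = 0 at t = 7.5 s; triangle areas 9 + 9 = 18 m
Total distance = 51.5 m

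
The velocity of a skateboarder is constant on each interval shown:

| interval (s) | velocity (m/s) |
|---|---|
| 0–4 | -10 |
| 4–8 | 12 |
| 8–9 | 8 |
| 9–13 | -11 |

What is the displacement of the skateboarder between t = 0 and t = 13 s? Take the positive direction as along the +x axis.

-28 m

Displacement is the signed area under the v-t curve.
0–4 s: -10 × 4 = -40 m
4–8 s: 12 × 4 = 48 m
8–9 s: 8 × 1 = 8 m
9–13 s: -11 × 4 = -44 m
Net displacement = -28 m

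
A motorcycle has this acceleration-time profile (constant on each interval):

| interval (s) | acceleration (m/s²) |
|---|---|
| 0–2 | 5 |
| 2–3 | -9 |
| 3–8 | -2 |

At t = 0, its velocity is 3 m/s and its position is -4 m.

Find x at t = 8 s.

15.5 m

On each constant-a segment, Δv = aΔt and Δx = v₀Δt + ½aΔt²; chain segment to segment.
0–2 s: v starts 3 m/s; Δx = 3·2 + ½·5·2² = 16 m; v ends 13 m/s.
2–3 s: v starts 13 m/s; Δx = 13·1 + ½·-9·1² = 8.5 m; v ends 4 m/s.
3–8 s: v starts 4 m/s; Δx = 4·5 + ½·-2·5² = -5 m; v ends -6 m/s.
x(8) = -4 + Σ Δx = 15.5 m.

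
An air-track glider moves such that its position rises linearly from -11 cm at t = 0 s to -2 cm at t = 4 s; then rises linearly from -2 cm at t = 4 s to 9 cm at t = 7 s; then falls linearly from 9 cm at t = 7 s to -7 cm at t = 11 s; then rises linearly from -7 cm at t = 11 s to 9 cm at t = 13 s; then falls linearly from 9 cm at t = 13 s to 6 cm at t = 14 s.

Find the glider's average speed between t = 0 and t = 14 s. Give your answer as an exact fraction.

Average speed = (total path length)/(elapsed time); on a piecewise-linear x-t graph the path length is Σ|Δx|.
0–4 s: |Δx| = |-2 − -11| = 9 cm
4–7 s: |Δx| = |9 − -2| = 11 cm
7–11 s: |Δx| = |-7 − 9| = 16 cm
11–13 s: |Δx| = |9 − -7| = 16 cm
13–14 s: |Δx| = |6 − 9| = 3 cm
Total path = 55 cm; average speed = 55/14 = 55/14 cm/s.

55/14 cm/s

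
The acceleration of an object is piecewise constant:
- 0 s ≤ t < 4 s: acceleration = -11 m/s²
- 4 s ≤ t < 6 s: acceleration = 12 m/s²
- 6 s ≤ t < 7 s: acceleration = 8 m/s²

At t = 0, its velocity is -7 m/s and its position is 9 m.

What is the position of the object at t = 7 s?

On each constant-a segment, Δv = aΔt and Δx = v₀Δt + ½aΔt²; chain segment to segment.
0–4 s: v starts -7 m/s; Δx = -7·4 + ½·-11·4² = -116 m; v ends -51 m/s.
4–6 s: v starts -51 m/s; Δx = -51·2 + ½·12·2² = -78 m; v ends -27 m/s.
6–7 s: v starts -27 m/s; Δx = -27·1 + ½·8·1² = -23 m; v ends -19 m/s.
x(7) = 9 + Σ Δx = -208 m.

-208 m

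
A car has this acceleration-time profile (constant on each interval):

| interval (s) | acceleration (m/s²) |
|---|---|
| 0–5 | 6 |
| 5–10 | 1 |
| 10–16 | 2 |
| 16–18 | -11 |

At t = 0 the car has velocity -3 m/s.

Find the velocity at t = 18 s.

22 m/s

Δv equals the area under the a-t graph; then v = v₀ + Δv.
0–5 s: 6 × 5 = 30 m/s
5–10 s: 1 × 5 = 5 m/s
10–16 s: 2 × 6 = 12 m/s
16–18 s: -11 × 2 = -22 m/s
Δv = 25 m/s, so v(18) = -3 + (25) = 22 m/s.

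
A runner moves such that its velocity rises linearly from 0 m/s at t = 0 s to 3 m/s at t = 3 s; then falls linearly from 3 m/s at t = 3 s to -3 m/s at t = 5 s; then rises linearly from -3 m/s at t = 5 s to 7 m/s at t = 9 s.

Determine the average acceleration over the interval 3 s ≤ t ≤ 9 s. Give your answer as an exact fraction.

2/3 m/s²

Average acceleration = Δv/Δt = (7 − 3)/(9 − 3) = 2/3 m/s².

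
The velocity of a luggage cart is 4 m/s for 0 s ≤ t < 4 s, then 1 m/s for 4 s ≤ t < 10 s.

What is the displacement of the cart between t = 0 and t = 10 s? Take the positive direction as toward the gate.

Net displacement equals the area under the velocity-time graph (areas below the axis count negative).
0–4 s: 4 × 4 = 16 m
4–10 s: 1 × 6 = 6 m
Net displacement = 22 m

22 m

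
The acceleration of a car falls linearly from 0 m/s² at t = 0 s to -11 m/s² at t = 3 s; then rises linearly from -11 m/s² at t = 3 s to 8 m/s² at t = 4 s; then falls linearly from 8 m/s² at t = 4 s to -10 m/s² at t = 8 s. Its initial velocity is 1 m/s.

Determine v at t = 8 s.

-21 m/s

Δv equals the area under the a-t graph; then v = v₀ + Δv.
0–3 s: ½(0 + -11)(3) = -16.5 m/s
3–4 s: ½(-11 + 8)(1) = -1.5 m/s
4–8 s: ½(8 + -10)(4) = -4 m/s
Δv = -22 m/s, so v(8) = 1 + (-22) = -21 m/s.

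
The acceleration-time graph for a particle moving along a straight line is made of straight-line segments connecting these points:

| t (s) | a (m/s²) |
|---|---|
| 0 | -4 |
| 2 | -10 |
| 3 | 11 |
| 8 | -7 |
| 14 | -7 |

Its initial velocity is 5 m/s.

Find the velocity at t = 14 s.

Δv equals the area under the a-t graph; then v = v₀ + Δv.
0–2 s: ½(-4 + -10)(2) = -14 m/s
2–3 s: ½(-10 + 11)(1) = 0.5 m/s
3–8 s: ½(11 + -7)(5) = 10 m/s
8–14 s: -7 × 6 = -42 m/s
Δv = -45.5 m/s, so v(14) = 5 + (-45.5) = -40.5 m/s.

-40.5 m/s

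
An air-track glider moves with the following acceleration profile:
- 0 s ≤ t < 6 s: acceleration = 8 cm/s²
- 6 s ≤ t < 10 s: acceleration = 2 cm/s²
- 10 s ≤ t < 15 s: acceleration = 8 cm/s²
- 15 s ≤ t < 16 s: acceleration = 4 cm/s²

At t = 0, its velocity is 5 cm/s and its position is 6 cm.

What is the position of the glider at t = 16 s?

On each constant-a segment, Δv = aΔt and Δx = v₀Δt + ½aΔt²; chain segment to segment.
0–6 s: v starts 5 cm/s; Δx = 5·6 + ½·8·6² = 174 cm; v ends 53 cm/s.
6–10 s: v starts 53 cm/s; Δx = 53·4 + ½·2·4² = 228 cm; v ends 61 cm/s.
10–15 s: v starts 61 cm/s; Δx = 61·5 + ½·8·5² = 405 cm; v ends 101 cm/s.
15–16 s: v starts 101 cm/s; Δx = 101·1 + ½·4·1² = 103 cm; v ends 105 cm/s.
x(16) = 6 + Σ Δx = 916 cm.

916 cm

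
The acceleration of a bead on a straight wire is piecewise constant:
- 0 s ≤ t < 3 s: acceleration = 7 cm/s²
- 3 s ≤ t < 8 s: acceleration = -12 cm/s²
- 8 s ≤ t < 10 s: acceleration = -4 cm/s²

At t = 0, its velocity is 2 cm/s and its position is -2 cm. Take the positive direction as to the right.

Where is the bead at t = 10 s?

-81.5 cm

On each constant-a segment, Δv = aΔt and Δx = v₀Δt + ½aΔt²; chain segment to segment.
0–3 s: v starts 2 cm/s; Δx = 2·3 + ½·7·3² = 37.5 cm; v ends 23 cm/s.
3–8 s: v starts 23 cm/s; Δx = 23·5 + ½·-12·5² = -35 cm; v ends -37 cm/s.
8–10 s: v starts -37 cm/s; Δx = -37·2 + ½·-4·2² = -82 cm; v ends -45 cm/s.
x(10) = -2 + Σ Δx = -81.5 cm.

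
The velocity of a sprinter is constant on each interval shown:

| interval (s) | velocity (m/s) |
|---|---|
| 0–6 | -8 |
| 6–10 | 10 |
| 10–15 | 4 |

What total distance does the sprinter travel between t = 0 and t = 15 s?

108 m

Distance (not displacement) is the total path length: add the absolute areas under v-t.
0–6 s: |-8| × 6 = 48 m
6–10 s: |10| × 4 = 40 m
10–15 s: |4| × 5 = 20 m
Total distance = 108 m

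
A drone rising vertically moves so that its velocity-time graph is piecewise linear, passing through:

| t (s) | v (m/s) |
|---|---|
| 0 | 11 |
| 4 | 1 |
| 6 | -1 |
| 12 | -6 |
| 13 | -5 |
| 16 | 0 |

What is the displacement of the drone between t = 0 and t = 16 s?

-10 m

Net displacement equals the area under the velocity-time graph (areas below the axis count negative).
0–4 s: ½(11 + 1)(4) = 24 m
4–6 s: ½(1 + -1)(2) = 0 m
6–12 s: ½(-1 + -6)(6) = -21 m
12–13 s: ½(-6 + -5)(1) = -5.5 m
13–16 s: ½(-5 + 0)(3) = -7.5 m
Net displacement = -10 m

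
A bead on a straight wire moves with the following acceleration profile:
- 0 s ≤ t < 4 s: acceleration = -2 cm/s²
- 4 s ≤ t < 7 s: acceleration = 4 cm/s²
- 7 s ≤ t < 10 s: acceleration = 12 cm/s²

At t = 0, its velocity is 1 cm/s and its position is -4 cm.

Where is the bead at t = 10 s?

On each constant-a segment, Δv = aΔt and Δx = v₀Δt + ½aΔt²; chain segment to segment.
0–4 s: v starts 1 cm/s; Δx = 1·4 + ½·-2·4² = -12 cm; v ends -7 cm/s.
4–7 s: v starts -7 cm/s; Δx = -7·3 + ½·4·3² = -3 cm; v ends 5 cm/s.
7–10 s: v starts 5 cm/s; Δx = 5·3 + ½·12·3² = 69 cm; v ends 41 cm/s.
x(10) = -4 + Σ Δx = 50 cm.

50 cm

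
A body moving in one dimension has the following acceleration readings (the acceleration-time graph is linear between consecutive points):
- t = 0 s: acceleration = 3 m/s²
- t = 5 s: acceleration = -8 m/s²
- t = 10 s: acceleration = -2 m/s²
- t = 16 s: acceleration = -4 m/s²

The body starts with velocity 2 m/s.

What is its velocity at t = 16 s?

Δv equals the area under the a-t graph; then v = v₀ + Δv.
0–5 s: ½(3 + -8)(5) = -12.5 m/s
5–10 s: ½(-8 + -2)(5) = -25 m/s
10–16 s: ½(-2 + -4)(6) = -18 m/s
Δv = -55.5 m/s, so v(16) = 2 + (-55.5) = -53.5 m/s.

-53.5 m/s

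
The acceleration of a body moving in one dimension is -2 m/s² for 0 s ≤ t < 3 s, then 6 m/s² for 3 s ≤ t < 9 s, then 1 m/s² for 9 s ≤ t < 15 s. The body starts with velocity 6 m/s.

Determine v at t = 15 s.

Δv equals the area under the a-t graph; then v = v₀ + Δv.
0–3 s: -2 × 3 = -6 m/s
3–9 s: 6 × 6 = 36 m/s
9–15 s: 1 × 6 = 6 m/s
Δv = 36 m/s, so v(15) = 6 + (36) = 42 m/s.

42 m/s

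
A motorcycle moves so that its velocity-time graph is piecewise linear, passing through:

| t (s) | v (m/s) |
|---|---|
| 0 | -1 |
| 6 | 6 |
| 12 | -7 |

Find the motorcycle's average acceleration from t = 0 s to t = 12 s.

-0.5 m/s²

Average acceleration = Δv/Δt = (-7 − -1)/(12 − 0) = -0.5 m/s².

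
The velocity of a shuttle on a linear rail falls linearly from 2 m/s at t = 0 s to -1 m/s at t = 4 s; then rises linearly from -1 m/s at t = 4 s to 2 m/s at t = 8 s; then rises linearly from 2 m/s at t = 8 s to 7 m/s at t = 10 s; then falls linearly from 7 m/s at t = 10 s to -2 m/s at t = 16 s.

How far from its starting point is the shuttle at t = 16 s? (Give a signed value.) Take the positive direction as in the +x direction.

Net displacement equals the area under the velocity-time graph (areas below the axis count negative).
0–4 s: ½(2 + -1)(4) = 2 m
4–8 s: ½(-1 + 2)(4) = 2 m
8–10 s: ½(2 + 7)(2) = 9 m
10–16 s: ½(7 + -2)(6) = 15 m
Net displacement = 28 m

28 m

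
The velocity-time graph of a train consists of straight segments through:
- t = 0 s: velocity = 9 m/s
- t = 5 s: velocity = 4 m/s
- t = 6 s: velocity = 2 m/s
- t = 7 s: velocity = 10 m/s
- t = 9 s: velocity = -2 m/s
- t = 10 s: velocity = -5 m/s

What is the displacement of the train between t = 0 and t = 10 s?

Net displacement equals the area under the velocity-time graph (areas below the axis count negative).
0–5 s: ½(9 + 4)(5) = 32.5 m
5–6 s: ½(4 + 2)(1) = 3 m
6–7 s: ½(2 + 10)(1) = 6 m
7–9 s: ½(10 + -2)(2) = 8 m
9–10 s: ½(-2 + -5)(1) = -3.5 m
Net displacement = 46 m

46 m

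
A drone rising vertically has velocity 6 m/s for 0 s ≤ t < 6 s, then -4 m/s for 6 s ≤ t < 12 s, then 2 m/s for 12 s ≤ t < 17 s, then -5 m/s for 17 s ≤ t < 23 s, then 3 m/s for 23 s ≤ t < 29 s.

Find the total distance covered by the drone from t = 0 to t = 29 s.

118 m

Distance (not displacement) is the total path length: add the absolute areas under v-t.
0–6 s: |6| × 6 = 36 m
6–12 s: |-4| × 6 = 24 m
12–17 s: |2| × 5 = 10 m
17–23 s: |-5| × 6 = 30 m
23–29 s: |3| × 6 = 18 m
Total distance = 118 m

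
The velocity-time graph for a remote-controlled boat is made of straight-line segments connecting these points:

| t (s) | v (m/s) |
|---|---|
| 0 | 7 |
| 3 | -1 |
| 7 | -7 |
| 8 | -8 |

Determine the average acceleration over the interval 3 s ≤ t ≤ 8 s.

Average acceleration = Δv/Δt = (-8 − -1)/(8 − 3) = -1.4 m/s².

-1.4 m/s²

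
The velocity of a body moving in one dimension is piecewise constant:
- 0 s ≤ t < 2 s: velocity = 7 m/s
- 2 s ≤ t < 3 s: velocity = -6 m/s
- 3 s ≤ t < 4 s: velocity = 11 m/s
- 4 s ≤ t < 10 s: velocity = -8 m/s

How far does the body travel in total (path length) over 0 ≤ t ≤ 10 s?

79 m

Distance (not displacement) is the total path length: add the absolute areas under v-t.
0–2 s: |7| × 2 = 14 m
2–3 s: |-6| × 1 = 6 m
3–4 s: |11| × 1 = 11 m
4–10 s: |-8| × 6 = 48 m
Total distance = 79 m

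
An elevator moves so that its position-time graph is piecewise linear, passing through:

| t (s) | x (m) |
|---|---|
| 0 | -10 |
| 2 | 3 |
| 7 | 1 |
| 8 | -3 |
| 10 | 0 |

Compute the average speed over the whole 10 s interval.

Average speed = (total path length)/(elapsed time); on a piecewise-linear x-t graph the path length is Σ|Δx|.
0–2 s: |Δx| = |3 − -10| = 13 m
2–7 s: |Δx| = |1 − 3| = 2 m
7–8 s: |Δx| = |-3 − 1| = 4 m
8–10 s: |Δx| = |0 − -3| = 3 m
Total path = 22 m; average speed = 22/10 = 2.2 m/s.

2.2 m/s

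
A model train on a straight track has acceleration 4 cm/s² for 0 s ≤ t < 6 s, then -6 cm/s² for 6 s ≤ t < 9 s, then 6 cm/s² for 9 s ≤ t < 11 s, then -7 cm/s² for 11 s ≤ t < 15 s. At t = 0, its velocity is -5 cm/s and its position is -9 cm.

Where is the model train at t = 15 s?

On each constant-a segment, Δv = aΔt and Δx = v₀Δt + ½aΔt²; chain segment to segment.
0–6 s: v starts -5 cm/s; Δx = -5·6 + ½·4·6² = 42 cm; v ends 19 cm/s.
6–9 s: v starts 19 cm/s; Δx = 19·3 + ½·-6·3² = 30 cm; v ends 1 cm/s.
9–11 s: v starts 1 cm/s; Δx = 1·2 + ½·6·2² = 14 cm; v ends 13 cm/s.
11–15 s: v starts 13 cm/s; Δx = 13·4 + ½·-7·4² = -4 cm; v ends -15 cm/s.
x(15) = -9 + Σ Δx = 73 cm.

73 cm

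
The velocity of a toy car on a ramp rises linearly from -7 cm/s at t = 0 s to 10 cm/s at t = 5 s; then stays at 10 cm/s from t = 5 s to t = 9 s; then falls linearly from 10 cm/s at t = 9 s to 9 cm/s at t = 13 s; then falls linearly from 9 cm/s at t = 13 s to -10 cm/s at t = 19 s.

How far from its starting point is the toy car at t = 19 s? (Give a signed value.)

Net displacement equals the area under the velocity-time graph (areas below the axis count negative).
0–5 s: ½(-7 + 10)(5) = 7.5 cm
5–9 s: 10 × 4 = 40 cm
9–13 s: ½(10 + 9)(4) = 38 cm
13–19 s: ½(9 + -10)(6) = -3 cm
Net displacement = 82.5 cm

82.5 cm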